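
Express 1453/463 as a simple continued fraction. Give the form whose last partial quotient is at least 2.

[3; 7, 4, 3, 1, 3]

1453 = 3·463 + 64
463 = 7·64 + 15
64 = 4·15 + 4
15 = 3·4 + 3
4 = 1·3 + 1
3 = 3·1 + 0  (stop)
So 1453/463 = [3; 7, 4, 3, 1, 3].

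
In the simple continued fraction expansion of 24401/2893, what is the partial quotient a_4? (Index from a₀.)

6

24401 = 8·2893 + 1257   →  a_0 = 8
2893 = 2·1257 + 379   →  a_1 = 2
1257 = 3·379 + 120   →  a_2 = 3
379 = 3·120 + 19   →  a_3 = 3
120 = 6·19 + 6   →  a_4 = 6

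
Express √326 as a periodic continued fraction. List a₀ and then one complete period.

[18; 18, 36]

a₀ = ⌊√326⌋ = 18.
With m₀=0, d₀=1 and mₖ₊₁ = dₖaₖ − mₖ, dₖ₊₁ = (n − mₖ₊₁²)/dₖ, aₖ₊₁ = ⌊(a₀+mₖ₊₁)/dₖ₊₁⌋:
  k=1: m=18, d=2, a=18
  k=2: m=18, d=1, a=36
d=1 and a=2a₀=36 at k=2, so the next step gives (m, d) = (18, 2) again — its k=1 value — and the period has length 2.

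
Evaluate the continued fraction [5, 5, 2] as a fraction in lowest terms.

57/11

Fold from the inside: start with 2/1.
  5 + 1/2 = 11/2
  5 + 2/11 = 57/11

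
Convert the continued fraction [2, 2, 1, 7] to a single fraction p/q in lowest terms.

54/23

Using pₖ = aₖpₖ₋₁ + pₖ₋₂ and qₖ = aₖqₖ₋₁ + qₖ₋₂:
  k=0: a=2, p=2, q=1
  k=1: a=2, p=5, q=2
  k=2: a=1, p=7, q=3
  k=3: a=7, p=54, q=23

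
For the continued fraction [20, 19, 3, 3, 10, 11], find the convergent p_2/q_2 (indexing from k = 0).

Using pₖ = aₖpₖ₋₁ + pₖ₋₂, qₖ = aₖqₖ₋₁ + qₖ₋₂ (with p₋₁=1, p₋₂=0, q₋₁=0, q₋₂=1):
  k=0: a=20, p=20, q=1
  k=1: a=19, p=381, q=19
  k=2: a=3, p=1163, q=58

1163/58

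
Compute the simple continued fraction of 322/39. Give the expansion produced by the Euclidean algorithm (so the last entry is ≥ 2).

[8; 3, 1, 9]

322 = 8·39 + 10
39 = 3·10 + 9
10 = 1·9 + 1
9 = 9·1 + 0  (stop)
So 322/39 = [8; 3, 1, 9].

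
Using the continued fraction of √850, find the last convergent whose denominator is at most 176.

√850 = [29; 6, 2, 6, 58, …] (period length 4).
Convergents:
  p_0/q_0 = 29/1
  p_1/q_1 = 175/6
  p_2/q_2 = 379/13
  p_3/q_3 = 2449/84
  p_4/q_4 = 142421/4885
q_3 = 84 ≤ 176 < 4885 = q_4, so the answer is 2449/84.

2449/84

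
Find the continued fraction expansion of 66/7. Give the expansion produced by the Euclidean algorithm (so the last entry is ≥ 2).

66 = 9*7 + 3
7 = 2*3 + 1
3 = 3*1 + 0  (stop)
So 66/7 = [9; 2, 3].

[9; 2, 3]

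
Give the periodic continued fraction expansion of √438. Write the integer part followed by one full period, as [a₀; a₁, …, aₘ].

a₀ = ⌊√438⌋ = 20.
With m₀=0, d₀=1 and mₖ₊₁ = dₖaₖ − mₖ, dₖ₊₁ = (n − mₖ₊₁²)/dₖ, aₖ₊₁ = ⌊(a₀+mₖ₊₁)/dₖ₊₁⌋:
  k=1: m=20, d=38, a=1
  k=2: m=18, d=3, a=12
  k=3: m=18, d=38, a=1
  k=4: m=20, d=1, a=40
d=1 and a=2a₀=40 at k=4, so the next step gives (m, d) = (20, 38) again — its k=1 value — and the period has length 4.

[20; 1, 12, 1, 40]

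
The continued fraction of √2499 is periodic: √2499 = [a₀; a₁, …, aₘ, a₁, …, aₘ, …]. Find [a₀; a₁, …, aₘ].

a₀ = ⌊√2499⌋ = 49.
With m₀=0, d₀=1 and mₖ₊₁ = dₖaₖ − mₖ, dₖ₊₁ = (n − mₖ₊₁²)/dₖ, aₖ₊₁ = ⌊(a₀+mₖ₊₁)/dₖ₊₁⌋:
  k=1: m=49, d=98, a=1
  k=2: m=49, d=1, a=98
d=1 and a=2a₀=98 at k=2, so the next step gives (m, d) = (49, 98) again — its k=1 value — and the period has length 2.

[49; 1, 98]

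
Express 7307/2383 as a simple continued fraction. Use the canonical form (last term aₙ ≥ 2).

[3; 15, 12, 6, 2]

7307 = 3·2383 + 158
2383 = 15·158 + 13
158 = 12·13 + 2
13 = 6·2 + 1
2 = 2·1 + 0  (stop)
So 7307/2383 = [3; 15, 12, 6, 2].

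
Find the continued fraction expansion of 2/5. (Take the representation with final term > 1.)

[0; 2, 2]

2 = 0·5 + 2
5 = 2·2 + 1
2 = 2·1 + 0  (stop)
So 2/5 = [0; 2, 2].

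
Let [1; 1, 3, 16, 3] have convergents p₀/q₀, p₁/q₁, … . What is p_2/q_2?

Using pₖ = aₖpₖ₋₁ + pₖ₋₂, qₖ = aₖqₖ₋₁ + qₖ₋₂ (with p₋₁=1, p₋₂=0, q₋₁=0, q₋₂=1):
  k=0: a=1, p=1, q=1
  k=1: a=1, p=2, q=1
  k=2: a=3, p=7, q=4

7/4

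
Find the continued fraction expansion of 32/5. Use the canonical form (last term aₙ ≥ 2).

[6; 2, 2]

32 = 6*5 + 2
5 = 2*2 + 1
2 = 2*1 + 0  (stop)
So 32/5 = [6; 2, 2].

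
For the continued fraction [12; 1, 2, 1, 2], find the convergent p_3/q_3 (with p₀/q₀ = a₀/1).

51/4

Using pₖ = aₖpₖ₋₁ + pₖ₋₂, qₖ = aₖqₖ₋₁ + qₖ₋₂ (with p₋₁=1, p₋₂=0, q₋₁=0, q₋₂=1):
  k=0: a=12, p=12, q=1
  k=1: a=1, p=13, q=1
  k=2: a=2, p=38, q=3
  k=3: a=1, p=51, q=4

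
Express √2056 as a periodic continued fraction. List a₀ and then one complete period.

a₀ = ⌊√2056⌋ = 45.
With m₀=0, d₀=1 and mₖ₊₁ = dₖaₖ − mₖ, dₖ₊₁ = (n − mₖ₊₁²)/dₖ, aₖ₊₁ = ⌊(a₀+mₖ₊₁)/dₖ₊₁⌋:
  k=1: m=45, d=31, a=2
  k=2: m=17, d=57, a=1
  k=3: m=40, d=8, a=10
  k=4: m=40, d=57, a=1
  k=5: m=17, d=31, a=2
  k=6: m=45, d=1, a=90
d=1 and a=2a₀=90 at k=6, so the next step gives (m, d) = (45, 31) again — its k=1 value — and the period has length 6.

[45; 2, 1, 10, 1, 2, 90]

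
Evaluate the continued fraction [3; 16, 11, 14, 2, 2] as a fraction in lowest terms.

Using pₖ = aₖpₖ₋₁ + pₖ₋₂ and qₖ = aₖqₖ₋₁ + qₖ₋₂:
  k=0: a=3, p=3, q=1
  k=1: a=16, p=49, q=16
  k=2: a=11, p=542, q=177
  k=3: a=14, p=7637, q=2494
  k=4: a=2, p=15816, q=5165
  k=5: a=2, p=39269, q=12824

39269/12824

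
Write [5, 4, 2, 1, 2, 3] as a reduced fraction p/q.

617/118

Fold from the inside: start with 3/1.
  2 + 1/3 = 7/3
  1 + 3/7 = 10/7
  2 + 7/10 = 27/10
  4 + 10/27 = 118/27
  5 + 27/118 = 617/118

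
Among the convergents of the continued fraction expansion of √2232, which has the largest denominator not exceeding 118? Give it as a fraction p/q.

1937/41

√2232 = [47; 4, 10, 4, 94, …] (period length 4).
Convergents:
  p_0/q_0 = 47/1
  p_1/q_1 = 189/4
  p_2/q_2 = 1937/41
  p_3/q_3 = 7937/168
q_2 = 41 ≤ 118 < 168 = q_3, so the answer is 1937/41.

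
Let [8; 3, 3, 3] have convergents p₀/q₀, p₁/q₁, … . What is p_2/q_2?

Using pₖ = aₖpₖ₋₁ + pₖ₋₂, qₖ = aₖqₖ₋₁ + qₖ₋₂ (with p₋₁=1, p₋₂=0, q₋₁=0, q₋₂=1):
  k=0: a=8, p=8, q=1
  k=1: a=3, p=25, q=3
  k=2: a=3, p=83, q=10

83/10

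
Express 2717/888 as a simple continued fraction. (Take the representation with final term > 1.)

2717 = 3*888 + 53
888 = 16*53 + 40
53 = 1*40 + 13
40 = 3*13 + 1
13 = 13*1 + 0  (stop)
So 2717/888 = [3; 16, 1, 3, 13].

[3; 16, 1, 3, 13]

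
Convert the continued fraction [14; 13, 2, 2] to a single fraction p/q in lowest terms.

Fold from the inside: start with 2/1.
  2 + 1/2 = 5/2
  13 + 2/5 = 67/5
  14 + 5/67 = 943/67

943/67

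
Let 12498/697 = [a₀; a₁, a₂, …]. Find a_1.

1

12498 = 17·697 + 649   →  a_0 = 17
697 = 1·649 + 48   →  a_1 = 1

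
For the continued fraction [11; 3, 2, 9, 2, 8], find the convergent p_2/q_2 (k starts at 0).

Using pₖ = aₖpₖ₋₁ + pₖ₋₂, qₖ = aₖqₖ₋₁ + qₖ₋₂ (with p₋₁=1, p₋₂=0, q₋₁=0, q₋₂=1):
  k=0: a=11, p=11, q=1
  k=1: a=3, p=34, q=3
  k=2: a=2, p=79, q=7

79/7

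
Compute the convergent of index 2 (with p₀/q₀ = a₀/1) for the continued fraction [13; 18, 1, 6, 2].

248/19

Using pₖ = aₖpₖ₋₁ + pₖ₋₂, qₖ = aₖqₖ₋₁ + qₖ₋₂ (with p₋₁=1, p₋₂=0, q₋₁=0, q₋₂=1):
  k=0: a=13, p=13, q=1
  k=1: a=18, p=235, q=18
  k=2: a=1, p=248, q=19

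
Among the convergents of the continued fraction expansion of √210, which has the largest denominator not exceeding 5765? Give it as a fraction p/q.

√210 = [14; 2, 28, …] (period length 2).
Convergents:
  p_0/q_0 = 14/1
  p_1/q_1 = 29/2
  p_2/q_2 = 826/57
  p_3/q_3 = 1681/116
  p_4/q_4 = 47894/3305
  p_5/q_5 = 97469/6726
q_4 = 3305 ≤ 5765 < 6726 = q_5, so the answer is 47894/3305.

47894/3305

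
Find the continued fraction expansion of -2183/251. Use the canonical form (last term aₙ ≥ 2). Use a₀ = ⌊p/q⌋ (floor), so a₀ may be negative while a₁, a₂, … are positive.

[-9; 3, 3, 3, 3, 2]

-2183 = -9*251 + 76
251 = 3*76 + 23
76 = 3*23 + 7
23 = 3*7 + 2
7 = 3*2 + 1
2 = 2*1 + 0  (stop)
So -2183/251 = [-9; 3, 3, 3, 3, 2].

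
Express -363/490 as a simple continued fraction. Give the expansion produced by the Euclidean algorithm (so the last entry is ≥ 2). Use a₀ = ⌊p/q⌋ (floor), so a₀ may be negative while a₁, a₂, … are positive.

[-1; 3, 1, 6, 18]

-363 = -1·490 + 127
490 = 3·127 + 109
127 = 1·109 + 18
109 = 6·18 + 1
18 = 18·1 + 0  (stop)
So -363/490 = [-1; 3, 1, 6, 18].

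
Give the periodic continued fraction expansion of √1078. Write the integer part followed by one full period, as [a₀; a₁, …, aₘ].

[32; 1, 4, 1, 64]

a₀ = ⌊√1078⌋ = 32.
With m₀=0, d₀=1 and mₖ₊₁ = dₖaₖ − mₖ, dₖ₊₁ = (n − mₖ₊₁²)/dₖ, aₖ₊₁ = ⌊(a₀+mₖ₊₁)/dₖ₊₁⌋:
  k=1: m=32, d=54, a=1
  k=2: m=22, d=11, a=4
  k=3: m=22, d=54, a=1
  k=4: m=32, d=1, a=64
d=1 and a=2a₀=64 at k=4, so the next step gives (m, d) = (32, 54) again — its k=1 value — and the period has length 4.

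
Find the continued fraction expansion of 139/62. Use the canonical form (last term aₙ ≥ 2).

[2; 4, 7, 2]

139 = 2*62 + 15
62 = 4*15 + 2
15 = 7*2 + 1
2 = 2*1 + 0  (stop)
So 139/62 = [2; 4, 7, 2].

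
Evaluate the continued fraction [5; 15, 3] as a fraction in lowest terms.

233/46

Using pₖ = aₖpₖ₋₁ + pₖ₋₂ and qₖ = aₖqₖ₋₁ + qₖ₋₂:
  k=0: a=5, p=5, q=1
  k=1: a=15, p=76, q=15
  k=2: a=3, p=233, q=46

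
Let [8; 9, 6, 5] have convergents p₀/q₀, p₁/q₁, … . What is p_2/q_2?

446/55

Using pₖ = aₖpₖ₋₁ + pₖ₋₂, qₖ = aₖqₖ₋₁ + qₖ₋₂ (with p₋₁=1, p₋₂=0, q₋₁=0, q₋₂=1):
  k=0: a=8, p=8, q=1
  k=1: a=9, p=73, q=9
  k=2: a=6, p=446, q=55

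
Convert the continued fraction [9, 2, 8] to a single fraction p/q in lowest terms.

161/17

Fold from the inside: start with 8/1.
  2 + 1/8 = 17/8
  9 + 8/17 = 161/17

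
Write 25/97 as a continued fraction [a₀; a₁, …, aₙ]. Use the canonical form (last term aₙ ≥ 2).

25 = 0·97 + 25
97 = 3·25 + 22
25 = 1·22 + 3
22 = 7·3 + 1
3 = 3·1 + 0  (stop)
So 25/97 = [0; 3, 1, 7, 3].

[0; 3, 1, 7, 3]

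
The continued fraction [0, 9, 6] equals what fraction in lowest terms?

6/55

Fold from the inside: start with 6/1.
  9 + 1/6 = 55/6
  0 + 6/55 = 6/55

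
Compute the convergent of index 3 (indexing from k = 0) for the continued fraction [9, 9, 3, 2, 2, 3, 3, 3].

592/65

Using pₖ = aₖpₖ₋₁ + pₖ₋₂, qₖ = aₖqₖ₋₁ + qₖ₋₂ (with p₋₁=1, p₋₂=0, q₋₁=0, q₋₂=1):
  k=0: a=9, p=9, q=1
  k=1: a=9, p=82, q=9
  k=2: a=3, p=255, q=28
  k=3: a=2, p=592, q=65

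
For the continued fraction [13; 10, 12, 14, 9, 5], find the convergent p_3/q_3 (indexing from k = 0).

22321/1704

Using pₖ = aₖpₖ₋₁ + pₖ₋₂, qₖ = aₖqₖ₋₁ + qₖ₋₂ (with p₋₁=1, p₋₂=0, q₋₁=0, q₋₂=1):
  k=0: a=13, p=13, q=1
  k=1: a=10, p=131, q=10
  k=2: a=12, p=1585, q=121
  k=3: a=14, p=22321, q=1704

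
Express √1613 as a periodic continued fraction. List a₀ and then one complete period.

[40; 6, 6, 80]

a₀ = ⌊√1613⌋ = 40.
With m₀=0, d₀=1 and mₖ₊₁ = dₖaₖ − mₖ, dₖ₊₁ = (n − mₖ₊₁²)/dₖ, aₖ₊₁ = ⌊(a₀+mₖ₊₁)/dₖ₊₁⌋:
  k=1: m=40, d=13, a=6
  k=2: m=38, d=13, a=6
  k=3: m=40, d=1, a=80
d=1 and a=2a₀=80 at k=3, so the next step gives (m, d) = (40, 13) again — its k=1 value — and the period has length 3.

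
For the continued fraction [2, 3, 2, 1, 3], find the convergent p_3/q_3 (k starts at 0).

Using pₖ = aₖpₖ₋₁ + pₖ₋₂, qₖ = aₖqₖ₋₁ + qₖ₋₂ (with p₋₁=1, p₋₂=0, q₋₁=0, q₋₂=1):
  k=0: a=2, p=2, q=1
  k=1: a=3, p=7, q=3
  k=2: a=2, p=16, q=7
  k=3: a=1, p=23, q=10

23/10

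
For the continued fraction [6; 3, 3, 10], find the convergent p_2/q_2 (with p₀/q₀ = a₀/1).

63/10

Using pₖ = aₖpₖ₋₁ + pₖ₋₂, qₖ = aₖqₖ₋₁ + qₖ₋₂ (with p₋₁=1, p₋₂=0, q₋₁=0, q₋₂=1):
  k=0: a=6, p=6, q=1
  k=1: a=3, p=19, q=3
  k=2: a=3, p=63, q=10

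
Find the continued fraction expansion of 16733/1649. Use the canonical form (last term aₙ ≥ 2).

16733 = 10*1649 + 243
1649 = 6*243 + 191
243 = 1*191 + 52
191 = 3*52 + 35
52 = 1*35 + 17
35 = 2*17 + 1
17 = 17*1 + 0  (stop)
So 16733/1649 = [10; 6, 1, 3, 1, 2, 17].

[10; 6, 1, 3, 1, 2, 17]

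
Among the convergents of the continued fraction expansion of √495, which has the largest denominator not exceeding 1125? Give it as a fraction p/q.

√495 = [22; 4, 44, …] (period length 2).
Convergents:
  p_0/q_0 = 22/1
  p_1/q_1 = 89/4
  p_2/q_2 = 3938/177
  p_3/q_3 = 15841/712
  p_4/q_4 = 700942/31505
q_3 = 712 ≤ 1125 < 31505 = q_4, so the answer is 15841/712.

15841/712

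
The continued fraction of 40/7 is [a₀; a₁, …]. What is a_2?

2

40 = 5·7 + 5   →  a_0 = 5
7 = 1·5 + 2   →  a_1 = 1
5 = 2·2 + 1   →  a_2 = 2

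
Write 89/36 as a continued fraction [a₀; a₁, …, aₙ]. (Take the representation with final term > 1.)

[2; 2, 8, 2]

89 = 2·36 + 17
36 = 2·17 + 2
17 = 8·2 + 1
2 = 2·1 + 0  (stop)
So 89/36 = [2; 2, 8, 2].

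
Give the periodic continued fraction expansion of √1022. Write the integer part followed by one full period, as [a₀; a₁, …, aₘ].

[31; 1, 30, 1, 62]

a₀ = ⌊√1022⌋ = 31.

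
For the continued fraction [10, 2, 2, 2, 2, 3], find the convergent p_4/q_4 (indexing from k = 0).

Using pₖ = aₖpₖ₋₁ + pₖ₋₂, qₖ = aₖqₖ₋₁ + qₖ₋₂ (with p₋₁=1, p₋₂=0, q₋₁=0, q₋₂=1):
  k=0: a=10, p=10, q=1
  k=1: a=2, p=21, q=2
  k=2: a=2, p=52, q=5
  k=3: a=2, p=125, q=12
  k=4: a=2, p=302, q=29

302/29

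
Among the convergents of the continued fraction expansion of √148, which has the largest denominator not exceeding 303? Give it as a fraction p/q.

√148 = [12; 6, 24, …] (period length 2).
Convergents:
  p_0/q_0 = 12/1
  p_1/q_1 = 73/6
  p_2/q_2 = 1764/145
  p_3/q_3 = 10657/876
q_2 = 145 ≤ 303 < 876 = q_3, so the answer is 1764/145.

1764/145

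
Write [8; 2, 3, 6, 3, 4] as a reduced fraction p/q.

5059/600

Fold from the inside: start with 4/1.
  3 + 1/4 = 13/4
  6 + 4/13 = 82/13
  3 + 13/82 = 259/82
  2 + 82/259 = 600/259
  8 + 259/600 = 5059/600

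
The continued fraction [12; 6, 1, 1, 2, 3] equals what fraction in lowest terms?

Fold from the inside: start with 3/1.
  2 + 1/3 = 7/3
  1 + 3/7 = 10/7
  1 + 7/10 = 17/10
  6 + 10/17 = 112/17
  12 + 17/112 = 1361/112

1361/112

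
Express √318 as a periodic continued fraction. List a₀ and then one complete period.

[17; 1, 4, 1, 34]

a₀ = ⌊√318⌋ = 17.
With m₀=0, d₀=1 and mₖ₊₁ = dₖaₖ − mₖ, dₖ₊₁ = (n − mₖ₊₁²)/dₖ, aₖ₊₁ = ⌊(a₀+mₖ₊₁)/dₖ₊₁⌋:
  k=1: m=17, d=29, a=1
  k=2: m=12, d=6, a=4
  k=3: m=12, d=29, a=1
  k=4: m=17, d=1, a=34
d=1 and a=2a₀=34 at k=4, so the next step gives (m, d) = (17, 29) again — its k=1 value — and the period has length 4.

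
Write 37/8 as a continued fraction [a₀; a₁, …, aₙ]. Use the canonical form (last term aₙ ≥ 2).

[4; 1, 1, 1, 2]

37 = 4*8 + 5
8 = 1*5 + 3
5 = 1*3 + 2
3 = 1*2 + 1
2 = 2*1 + 0  (stop)
So 37/8 = [4; 1, 1, 1, 2].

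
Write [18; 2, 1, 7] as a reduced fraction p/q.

Fold from the inside: start with 7/1.
  1 + 1/7 = 8/7
  2 + 7/8 = 23/8
  18 + 8/23 = 422/23

422/23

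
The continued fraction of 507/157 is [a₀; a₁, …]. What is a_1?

507 = 3·157 + 36   →  a_0 = 3
157 = 4·36 + 13   →  a_1 = 4

4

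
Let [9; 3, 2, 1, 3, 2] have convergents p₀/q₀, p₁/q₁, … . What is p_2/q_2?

65/7

Using pₖ = aₖpₖ₋₁ + pₖ₋₂, qₖ = aₖqₖ₋₁ + qₖ₋₂ (with p₋₁=1, p₋₂=0, q₋₁=0, q₋₂=1):
  k=0: a=9, p=9, q=1
  k=1: a=3, p=28, q=3
  k=2: a=2, p=65, q=7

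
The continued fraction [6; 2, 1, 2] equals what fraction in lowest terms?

Using pₖ = aₖpₖ₋₁ + pₖ₋₂ and qₖ = aₖqₖ₋₁ + qₖ₋₂:
  k=0: a=6, p=6, q=1
  k=1: a=2, p=13, q=2
  k=2: a=1, p=19, q=3
  k=3: a=2, p=51, q=8

51/8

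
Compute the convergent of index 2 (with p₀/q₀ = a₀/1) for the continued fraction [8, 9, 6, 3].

446/55

Using pₖ = aₖpₖ₋₁ + pₖ₋₂, qₖ = aₖqₖ₋₁ + qₖ₋₂ (with p₋₁=1, p₋₂=0, q₋₁=0, q₋₂=1):
  k=0: a=8, p=8, q=1
  k=1: a=9, p=73, q=9
  k=2: a=6, p=446, q=55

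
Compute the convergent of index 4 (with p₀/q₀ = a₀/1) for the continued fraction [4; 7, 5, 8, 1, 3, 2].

Using pₖ = aₖpₖ₋₁ + pₖ₋₂, qₖ = aₖqₖ₋₁ + qₖ₋₂ (with p₋₁=1, p₋₂=0, q₋₁=0, q₋₂=1):
  k=0: a=4, p=4, q=1
  k=1: a=7, p=29, q=7
  k=2: a=5, p=149, q=36
  k=3: a=8, p=1221, q=295
  k=4: a=1, p=1370, q=331

1370/331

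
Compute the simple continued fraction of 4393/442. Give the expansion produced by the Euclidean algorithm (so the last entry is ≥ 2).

4393 = 9×442 + 415
442 = 1×415 + 27
415 = 15×27 + 10
27 = 2×10 + 7
10 = 1×7 + 3
7 = 2×3 + 1
3 = 3×1 + 0  (stop)
So 4393/442 = [9; 1, 15, 2, 1, 2, 3].

[9; 1, 15, 2, 1, 2, 3]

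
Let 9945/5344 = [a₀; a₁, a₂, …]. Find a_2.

6

9945 = 1·5344 + 4601   →  a_0 = 1
5344 = 1·4601 + 743   →  a_1 = 1
4601 = 6·743 + 143   →  a_2 = 6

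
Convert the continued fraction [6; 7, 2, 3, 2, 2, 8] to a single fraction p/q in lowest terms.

14962/2439

Using pₖ = aₖpₖ₋₁ + pₖ₋₂ and qₖ = aₖqₖ₋₁ + qₖ₋₂:
  k=0: a=6, p=6, q=1
  k=1: a=7, p=43, q=7
  k=2: a=2, p=92, q=15
  k=3: a=3, p=319, q=52
  k=4: a=2, p=730, q=119
  k=5: a=2, p=1779, q=290
  k=6: a=8, p=14962, q=2439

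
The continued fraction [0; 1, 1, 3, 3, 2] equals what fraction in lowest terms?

30/53

Fold from the inside: start with 2/1.
  3 + 1/2 = 7/2
  3 + 2/7 = 23/7
  1 + 7/23 = 30/23
  1 + 23/30 = 53/30
  0 + 30/53 = 30/53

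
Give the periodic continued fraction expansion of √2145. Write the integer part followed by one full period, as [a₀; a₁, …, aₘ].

[46; 3, 5, 2, 5, 3, 92]

a₀ = ⌊√2145⌋ = 46.
With m₀=0, d₀=1 and mₖ₊₁ = dₖaₖ − mₖ, dₖ₊₁ = (n − mₖ₊₁²)/dₖ, aₖ₊₁ = ⌊(a₀+mₖ₊₁)/dₖ₊₁⌋:
  k=1: m=46, d=29, a=3
  k=2: m=41, d=16, a=5
  k=3: m=39, d=39, a=2
  k=4: m=39, d=16, a=5
  k=5: m=41, d=29, a=3
  k=6: m=46, d=1, a=92
d=1 and a=2a₀=92 at k=6, so the next step gives (m, d) = (46, 29) again — its k=1 value — and the period has length 6.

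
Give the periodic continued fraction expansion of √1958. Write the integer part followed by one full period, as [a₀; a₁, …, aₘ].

[44; 4, 88]

a₀ = ⌊√1958⌋ = 44.
With m₀=0, d₀=1 and mₖ₊₁ = dₖaₖ − mₖ, dₖ₊₁ = (n − mₖ₊₁²)/dₖ, aₖ₊₁ = ⌊(a₀+mₖ₊₁)/dₖ₊₁⌋:
  k=1: m=44, d=22, a=4
  k=2: m=44, d=1, a=88
d=1 and a=2a₀=88 at k=2, so the next step gives (m, d) = (44, 22) again — its k=1 value — and the period has length 2.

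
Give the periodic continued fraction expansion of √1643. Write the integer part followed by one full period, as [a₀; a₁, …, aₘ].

a₀ = ⌊√1643⌋ = 40.
With m₀=0, d₀=1 and mₖ₊₁ = dₖaₖ − mₖ, dₖ₊₁ = (n − mₖ₊₁²)/dₖ, aₖ₊₁ = ⌊(a₀+mₖ₊₁)/dₖ₊₁⌋:
  k=1: m=40, d=43, a=1
  k=2: m=3, d=38, a=1
  k=3: m=35, d=11, a=6
  k=4: m=31, d=62, a=1
  k=5: m=31, d=11, a=6
  k=6: m=35, d=38, a=1
  k=7: m=3, d=43, a=1
  k=8: m=40, d=1, a=80
d=1 and a=2a₀=80 at k=8, so the next step gives (m, d) = (40, 43) again — its k=1 value — and the period has length 8.

[40; 1, 1, 6, 1, 6, 1, 1, 80]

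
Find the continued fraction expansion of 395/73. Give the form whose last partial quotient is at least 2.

395 = 5×73 + 30
73 = 2×30 + 13
30 = 2×13 + 4
13 = 3×4 + 1
4 = 4×1 + 0  (stop)
So 395/73 = [5; 2, 2, 3, 4].

[5; 2, 2, 3, 4]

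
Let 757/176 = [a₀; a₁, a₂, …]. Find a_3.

8

757 = 4·176 + 53   →  a_0 = 4
176 = 3·53 + 17   →  a_1 = 3
53 = 3·17 + 2   →  a_2 = 3
17 = 8·2 + 1   →  a_3 = 8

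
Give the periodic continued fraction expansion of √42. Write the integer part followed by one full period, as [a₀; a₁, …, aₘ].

[6; 2, 12]

a₀ = ⌊√42⌋ = 6.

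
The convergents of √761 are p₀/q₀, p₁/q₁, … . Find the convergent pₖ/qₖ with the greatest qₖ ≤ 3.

√761 = [27; 1, 1, 2, 2, 1, 1, 54, …] (period length 7).
Convergents:
  p_0/q_0 = 27/1
  p_1/q_1 = 28/1
  p_2/q_2 = 55/2
  p_3/q_3 = 138/5
q_2 = 2 ≤ 3 < 5 = q_3, so the answer is 55/2.

55/2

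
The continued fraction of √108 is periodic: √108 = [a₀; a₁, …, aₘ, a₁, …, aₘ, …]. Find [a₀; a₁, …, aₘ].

a₀ = ⌊√108⌋ = 10.
With m₀=0, d₀=1 and mₖ₊₁ = dₖaₖ − mₖ, dₖ₊₁ = (n − mₖ₊₁²)/dₖ, aₖ₊₁ = ⌊(a₀+mₖ₊₁)/dₖ₊₁⌋:
  k=1: m=10, d=8, a=2
  k=2: m=6, d=9, a=1
  k=3: m=3, d=11, a=1
  k=4: m=8, d=4, a=4
  k=5: m=8, d=11, a=1
  k=6: m=3, d=9, a=1
  k=7: m=6, d=8, a=2
  k=8: m=10, d=1, a=20
d=1 and a=2a₀=20 at k=8, so the next step gives (m, d) = (10, 8) again — its k=1 value — and the period has length 8.

[10; 2, 1, 1, 4, 1, 1, 2, 20]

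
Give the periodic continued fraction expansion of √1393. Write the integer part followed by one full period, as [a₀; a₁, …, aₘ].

a₀ = ⌊√1393⌋ = 37.
With m₀=0, d₀=1 and mₖ₊₁ = dₖaₖ − mₖ, dₖ₊₁ = (n − mₖ₊₁²)/dₖ, aₖ₊₁ = ⌊(a₀+mₖ₊₁)/dₖ₊₁⌋:
  k=1: m=37, d=24, a=3
  k=2: m=35, d=7, a=10
  k=3: m=35, d=24, a=3
  k=4: m=37, d=1, a=74
d=1 and a=2a₀=74 at k=4, so the next step gives (m, d) = (37, 24) again — its k=1 value — and the period has length 4.

[37; 3, 10, 3, 74]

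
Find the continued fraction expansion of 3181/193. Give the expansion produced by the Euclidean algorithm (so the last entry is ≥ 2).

[16; 2, 13, 3, 2]

3181 = 16·193 + 93
193 = 2·93 + 7
93 = 13·7 + 2
7 = 3·2 + 1
2 = 2·1 + 0  (stop)
So 3181/193 = [16; 2, 13, 3, 2].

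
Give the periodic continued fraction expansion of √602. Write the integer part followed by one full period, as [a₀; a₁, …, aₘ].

a₀ = ⌊√602⌋ = 24.
With m₀=0, d₀=1 and mₖ₊₁ = dₖaₖ − mₖ, dₖ₊₁ = (n − mₖ₊₁²)/dₖ, aₖ₊₁ = ⌊(a₀+mₖ₊₁)/dₖ₊₁⌋:
  k=1: m=24, d=26, a=1
  k=2: m=2, d=23, a=1
  k=3: m=21, d=7, a=6
  k=4: m=21, d=23, a=1
  k=5: m=2, d=26, a=1
  k=6: m=24, d=1, a=48
d=1 and a=2a₀=48 at k=6, so the next step gives (m, d) = (24, 26) again — its k=1 value — and the period has length 6.

[24; 1, 1, 6, 1, 1, 48]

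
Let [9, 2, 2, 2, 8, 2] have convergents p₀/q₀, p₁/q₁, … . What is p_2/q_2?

Using pₖ = aₖpₖ₋₁ + pₖ₋₂, qₖ = aₖqₖ₋₁ + qₖ₋₂ (with p₋₁=1, p₋₂=0, q₋₁=0, q₋₂=1):
  k=0: a=9, p=9, q=1
  k=1: a=2, p=19, q=2
  k=2: a=2, p=47, q=5

47/5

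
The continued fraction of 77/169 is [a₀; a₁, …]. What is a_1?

77 = 0·169 + 77   →  a_0 = 0
169 = 2·77 + 15   →  a_1 = 2

2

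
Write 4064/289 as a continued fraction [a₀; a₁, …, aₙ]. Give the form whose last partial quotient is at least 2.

[14; 16, 18]

4064 = 14×289 + 18
289 = 16×18 + 1
18 = 18×1 + 0  (stop)
So 4064/289 = [14; 16, 18].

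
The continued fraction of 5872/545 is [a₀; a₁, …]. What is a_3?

5872 = 10·545 + 422   →  a_0 = 10
545 = 1·422 + 123   →  a_1 = 1
422 = 3·123 + 53   →  a_2 = 3
123 = 2·53 + 17   →  a_3 = 2

2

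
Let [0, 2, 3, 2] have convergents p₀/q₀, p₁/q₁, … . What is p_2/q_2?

3/7

Using pₖ = aₖpₖ₋₁ + pₖ₋₂, qₖ = aₖqₖ₋₁ + qₖ₋₂ (with p₋₁=1, p₋₂=0, q₋₁=0, q₋₂=1):
  k=0: a=0, p=0, q=1
  k=1: a=2, p=1, q=2
  k=2: a=3, p=3, q=7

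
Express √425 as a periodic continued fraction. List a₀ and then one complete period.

a₀ = ⌊√425⌋ = 20.
With m₀=0, d₀=1 and mₖ₊₁ = dₖaₖ − mₖ, dₖ₊₁ = (n − mₖ₊₁²)/dₖ, aₖ₊₁ = ⌊(a₀+mₖ₊₁)/dₖ₊₁⌋:
  k=1: m=20, d=25, a=1
  k=2: m=5, d=16, a=1
  k=3: m=11, d=19, a=1
  k=4: m=8, d=19, a=1
  k=5: m=11, d=16, a=1
  k=6: m=5, d=25, a=1
  k=7: m=20, d=1, a=40
d=1 and a=2a₀=40 at k=7, so the next step gives (m, d) = (20, 25) again — its k=1 value — and the period has length 7.

[20; 1, 1, 1, 1, 1, 1, 40]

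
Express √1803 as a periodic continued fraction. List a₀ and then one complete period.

a₀ = ⌊√1803⌋ = 42.

[42; 2, 6, 28, 6, 2, 84]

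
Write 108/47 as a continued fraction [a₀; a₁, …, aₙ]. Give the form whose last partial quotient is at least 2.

108 = 2·47 + 14
47 = 3·14 + 5
14 = 2·5 + 4
5 = 1·4 + 1
4 = 4·1 + 0  (stop)
So 108/47 = [2; 3, 2, 1, 4].

[2; 3, 2, 1, 4]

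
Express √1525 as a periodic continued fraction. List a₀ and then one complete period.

a₀ = ⌊√1525⌋ = 39.
With m₀=0, d₀=1 and mₖ₊₁ = dₖaₖ − mₖ, dₖ₊₁ = (n − mₖ₊₁²)/dₖ, aₖ₊₁ = ⌊(a₀+mₖ₊₁)/dₖ₊₁⌋:
  k=1: m=39, d=4, a=19
  k=2: m=37, d=39, a=1
  k=3: m=2, d=39, a=1
  k=4: m=37, d=4, a=19
  k=5: m=39, d=1, a=78
d=1 and a=2a₀=78 at k=5, so the next step gives (m, d) = (39, 4) again — its k=1 value — and the period has length 5.

[39; 19, 1, 1, 19, 78]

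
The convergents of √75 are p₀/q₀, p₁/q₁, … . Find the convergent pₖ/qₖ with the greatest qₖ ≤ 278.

√75 = [8; 1, 1, 1, 16, …] (period length 4).
Convergents:
  p_0/q_0 = 8/1
  p_1/q_1 = 9/1
  p_2/q_2 = 17/2
  p_3/q_3 = 26/3
  p_4/q_4 = 433/50
  p_5/q_5 = 459/53
  p_6/q_6 = 892/103
  p_7/q_7 = 1351/156
  p_8/q_8 = 22508/2599
q_7 = 156 ≤ 278 < 2599 = q_8, so the answer is 1351/156.

1351/156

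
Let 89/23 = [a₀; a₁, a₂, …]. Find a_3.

1

89 = 3·23 + 20   →  a_0 = 3
23 = 1·20 + 3   →  a_1 = 1
20 = 6·3 + 2   →  a_2 = 6
3 = 1·2 + 1   →  a_3 = 1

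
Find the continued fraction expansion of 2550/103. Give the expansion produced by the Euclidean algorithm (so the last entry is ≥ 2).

[24; 1, 3, 8, 3]

2550 = 24×103 + 78
103 = 1×78 + 25
78 = 3×25 + 3
25 = 8×3 + 1
3 = 3×1 + 0  (stop)
So 2550/103 = [24; 1, 3, 8, 3].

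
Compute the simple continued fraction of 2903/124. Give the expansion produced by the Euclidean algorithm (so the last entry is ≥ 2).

[23; 2, 2, 3, 7]

2903 = 23×124 + 51
124 = 2×51 + 22
51 = 2×22 + 7
22 = 3×7 + 1
7 = 7×1 + 0  (stop)
So 2903/124 = [23; 2, 2, 3, 7].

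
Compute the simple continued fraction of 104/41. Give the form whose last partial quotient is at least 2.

[2; 1, 1, 6, 3]

104 = 2*41 + 22
41 = 1*22 + 19
22 = 1*19 + 3
19 = 6*3 + 1
3 = 3*1 + 0  (stop)
So 104/41 = [2; 1, 1, 6, 3].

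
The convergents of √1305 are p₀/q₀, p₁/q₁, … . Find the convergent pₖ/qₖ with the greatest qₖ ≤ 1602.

√1305 = [36; 8, 72, …] (period length 2).
Convergents:
  p_0/q_0 = 36/1
  p_1/q_1 = 289/8
  p_2/q_2 = 20844/577
  p_3/q_3 = 167041/4624
q_2 = 577 ≤ 1602 < 4624 = q_3, so the answer is 20844/577.

20844/577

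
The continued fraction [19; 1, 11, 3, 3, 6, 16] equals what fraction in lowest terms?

Using pₖ = aₖpₖ₋₁ + pₖ₋₂ and qₖ = aₖqₖ₋₁ + qₖ₋₂:
  k=0: a=19, p=19, q=1
  k=1: a=1, p=20, q=1
  k=2: a=11, p=239, q=12
  k=3: a=3, p=737, q=37
  k=4: a=3, p=2450, q=123
  k=5: a=6, p=15437, q=775
  k=6: a=16, p=249442, q=12523

249442/12523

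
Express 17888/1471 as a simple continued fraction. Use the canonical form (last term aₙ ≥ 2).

17888 = 12×1471 + 236
1471 = 6×236 + 55
236 = 4×55 + 16
55 = 3×16 + 7
16 = 2×7 + 2
7 = 3×2 + 1
2 = 2×1 + 0  (stop)
So 17888/1471 = [12; 6, 4, 3, 2, 3, 2].

[12; 6, 4, 3, 2, 3, 2]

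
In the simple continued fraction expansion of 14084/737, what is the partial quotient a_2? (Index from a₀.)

14084 = 19·737 + 81   →  a_0 = 19
737 = 9·81 + 8   →  a_1 = 9
81 = 10·8 + 1   →  a_2 = 10

10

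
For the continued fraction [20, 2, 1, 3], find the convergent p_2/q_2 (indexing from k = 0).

61/3

Using pₖ = aₖpₖ₋₁ + pₖ₋₂, qₖ = aₖqₖ₋₁ + qₖ₋₂ (with p₋₁=1, p₋₂=0, q₋₁=0, q₋₂=1):
  k=0: a=20, p=20, q=1
  k=1: a=2, p=41, q=2
  k=2: a=1, p=61, q=3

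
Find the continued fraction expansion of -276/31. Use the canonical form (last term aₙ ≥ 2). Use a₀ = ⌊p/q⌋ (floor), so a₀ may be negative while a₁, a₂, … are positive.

[-9; 10, 3]

-276 = -9·31 + 3
31 = 10·3 + 1
3 = 3·1 + 0  (stop)
So -276/31 = [-9; 10, 3].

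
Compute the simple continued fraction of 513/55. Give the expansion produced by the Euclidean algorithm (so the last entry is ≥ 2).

513 = 9×55 + 18
55 = 3×18 + 1
18 = 18×1 + 0  (stop)
So 513/55 = [9; 3, 18].

[9; 3, 18]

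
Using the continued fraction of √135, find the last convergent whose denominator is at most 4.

√135 = [11; 1, 1, 1, 1, 1, 1, 1, 22, …] (period length 8).
Convergents:
  p_0/q_0 = 11/1
  p_1/q_1 = 12/1
  p_2/q_2 = 23/2
  p_3/q_3 = 35/3
  p_4/q_4 = 58/5
q_3 = 3 ≤ 4 < 5 = q_4, so the answer is 35/3.

35/3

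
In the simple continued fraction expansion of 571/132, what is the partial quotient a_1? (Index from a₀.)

3

571 = 4·132 + 43   →  a_0 = 4
132 = 3·43 + 3   →  a_1 = 3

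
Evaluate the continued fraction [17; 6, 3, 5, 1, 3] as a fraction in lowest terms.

7910/461

Using pₖ = aₖpₖ₋₁ + pₖ₋₂ and qₖ = aₖqₖ₋₁ + qₖ₋₂:
  k=0: a=17, p=17, q=1
  k=1: a=6, p=103, q=6
  k=2: a=3, p=326, q=19
  k=3: a=5, p=1733, q=101
  k=4: a=1, p=2059, q=120
  k=5: a=3, p=7910, q=461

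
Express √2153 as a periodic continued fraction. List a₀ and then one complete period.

[46; 2, 2, 92]

a₀ = ⌊√2153⌋ = 46.
With m₀=0, d₀=1 and mₖ₊₁ = dₖaₖ − mₖ, dₖ₊₁ = (n − mₖ₊₁²)/dₖ, aₖ₊₁ = ⌊(a₀+mₖ₊₁)/dₖ₊₁⌋:
  k=1: m=46, d=37, a=2
  k=2: m=28, d=37, a=2
  k=3: m=46, d=1, a=92
d=1 and a=2a₀=92 at k=3, so the next step gives (m, d) = (46, 37) again — its k=1 value — and the period has length 3.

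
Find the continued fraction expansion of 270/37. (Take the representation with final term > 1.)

[7; 3, 2, 1, 3]

270 = 7*37 + 11
37 = 3*11 + 4
11 = 2*4 + 3
4 = 1*3 + 1
3 = 3*1 + 0  (stop)
So 270/37 = [7; 3, 2, 1, 3].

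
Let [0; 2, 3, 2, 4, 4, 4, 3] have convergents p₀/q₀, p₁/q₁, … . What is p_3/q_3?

Using pₖ = aₖpₖ₋₁ + pₖ₋₂, qₖ = aₖqₖ₋₁ + qₖ₋₂ (with p₋₁=1, p₋₂=0, q₋₁=0, q₋₂=1):
  k=0: a=0, p=0, q=1
  k=1: a=2, p=1, q=2
  k=2: a=3, p=3, q=7
  k=3: a=2, p=7, q=16

7/16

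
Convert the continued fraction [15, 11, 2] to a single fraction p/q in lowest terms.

Using pₖ = aₖpₖ₋₁ + pₖ₋₂ and qₖ = aₖqₖ₋₁ + qₖ₋₂:
  k=0: a=15, p=15, q=1
  k=1: a=11, p=166, q=11
  k=2: a=2, p=347, q=23

347/23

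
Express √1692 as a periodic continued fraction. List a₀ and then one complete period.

a₀ = ⌊√1692⌋ = 41.
With m₀=0, d₀=1 and mₖ₊₁ = dₖaₖ − mₖ, dₖ₊₁ = (n − mₖ₊₁²)/dₖ, aₖ₊₁ = ⌊(a₀+mₖ₊₁)/dₖ₊₁⌋:
  k=1: m=41, d=11, a=7
  k=2: m=36, d=36, a=2
  k=3: m=36, d=11, a=7
  k=4: m=41, d=1, a=82
d=1 and a=2a₀=82 at k=4, so the next step gives (m, d) = (41, 11) again — its k=1 value — and the period has length 4.

[41; 7, 2, 7, 82]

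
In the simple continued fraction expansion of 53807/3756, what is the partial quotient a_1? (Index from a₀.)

53807 = 14·3756 + 1223   →  a_0 = 14
3756 = 3·1223 + 87   →  a_1 = 3

3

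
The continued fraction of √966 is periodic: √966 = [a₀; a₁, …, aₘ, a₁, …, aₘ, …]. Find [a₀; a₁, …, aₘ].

[31; 12, 2, 2, 2, 12, 62]

a₀ = ⌊√966⌋ = 31.
With m₀=0, d₀=1 and mₖ₊₁ = dₖaₖ − mₖ, dₖ₊₁ = (n − mₖ₊₁²)/dₖ, aₖ₊₁ = ⌊(a₀+mₖ₊₁)/dₖ₊₁⌋:
  k=1: m=31, d=5, a=12
  k=2: m=29, d=25, a=2
  k=3: m=21, d=21, a=2
  k=4: m=21, d=25, a=2
  k=5: m=29, d=5, a=12
  k=6: m=31, d=1, a=62
d=1 and a=2a₀=62 at k=6, so the next step gives (m, d) = (31, 5) again — its k=1 value — and the period has length 6.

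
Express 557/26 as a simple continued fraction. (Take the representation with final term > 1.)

[21; 2, 2, 1, 3]

557 = 21*26 + 11
26 = 2*11 + 4
11 = 2*4 + 3
4 = 1*3 + 1
3 = 3*1 + 0  (stop)
So 557/26 = [21; 2, 2, 1, 3].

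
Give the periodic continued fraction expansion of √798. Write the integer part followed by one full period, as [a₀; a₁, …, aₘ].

a₀ = ⌊√798⌋ = 28.

[28; 4, 56]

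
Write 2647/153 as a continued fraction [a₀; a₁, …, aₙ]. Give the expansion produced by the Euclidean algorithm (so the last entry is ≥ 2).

[17; 3, 3, 15]

2647 = 17·153 + 46
153 = 3·46 + 15
46 = 3·15 + 1
15 = 15·1 + 0  (stop)
So 2647/153 = [17; 3, 3, 15].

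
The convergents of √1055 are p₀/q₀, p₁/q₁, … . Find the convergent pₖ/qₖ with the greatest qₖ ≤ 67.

√1055 = [32; 2, 12, 2, 64, …] (period length 4).
Convergents:
  p_0/q_0 = 32/1
  p_1/q_1 = 65/2
  p_2/q_2 = 812/25
  p_3/q_3 = 1689/52
  p_4/q_4 = 108908/3353
q_3 = 52 ≤ 67 < 3353 = q_4, so the answer is 1689/52.

1689/52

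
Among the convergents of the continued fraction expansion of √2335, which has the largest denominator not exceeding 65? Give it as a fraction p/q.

1353/28

√2335 = [48; 3, 9, 3, 96, …] (period length 4).
Convergents:
  p_0/q_0 = 48/1
  p_1/q_1 = 145/3
  p_2/q_2 = 1353/28
  p_3/q_3 = 4204/87
q_2 = 28 ≤ 65 < 87 = q_3, so the answer is 1353/28.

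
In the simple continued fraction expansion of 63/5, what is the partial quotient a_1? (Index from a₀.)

63 = 12·5 + 3   →  a_0 = 12
5 = 1·3 + 2   →  a_1 = 1

1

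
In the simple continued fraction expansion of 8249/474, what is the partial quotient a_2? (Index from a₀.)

8249 = 17·474 + 191   →  a_0 = 17
474 = 2·191 + 92   →  a_1 = 2
191 = 2·92 + 7   →  a_2 = 2

2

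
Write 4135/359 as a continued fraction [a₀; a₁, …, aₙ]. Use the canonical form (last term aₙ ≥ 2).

[11; 1, 1, 13, 3, 4]

4135 = 11×359 + 186
359 = 1×186 + 173
186 = 1×173 + 13
173 = 13×13 + 4
13 = 3×4 + 1
4 = 4×1 + 0  (stop)
So 4135/359 = [11; 1, 1, 13, 3, 4].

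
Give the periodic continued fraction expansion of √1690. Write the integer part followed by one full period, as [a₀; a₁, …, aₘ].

[41; 9, 8, 9, 82]

a₀ = ⌊√1690⌋ = 41.
With m₀=0, d₀=1 and mₖ₊₁ = dₖaₖ − mₖ, dₖ₊₁ = (n − mₖ₊₁²)/dₖ, aₖ₊₁ = ⌊(a₀+mₖ₊₁)/dₖ₊₁⌋:
  k=1: m=41, d=9, a=9
  k=2: m=40, d=10, a=8
  k=3: m=40, d=9, a=9
  k=4: m=41, d=1, a=82
d=1 and a=2a₀=82 at k=4, so the next step gives (m, d) = (41, 9) again — its k=1 value — and the period has length 4.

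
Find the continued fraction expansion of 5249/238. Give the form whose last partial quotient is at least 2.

5249 = 22*238 + 13
238 = 18*13 + 4
13 = 3*4 + 1
4 = 4*1 + 0  (stop)
So 5249/238 = [22; 18, 3, 4].

[22; 18, 3, 4]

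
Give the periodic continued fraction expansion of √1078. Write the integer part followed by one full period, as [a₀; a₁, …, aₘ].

[32; 1, 4, 1, 64]

a₀ = ⌊√1078⌋ = 32.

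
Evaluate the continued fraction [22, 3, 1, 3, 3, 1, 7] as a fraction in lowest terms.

Fold from the inside: start with 7/1.
  1 + 1/7 = 8/7
  3 + 7/8 = 31/8
  3 + 8/31 = 101/31
  1 + 31/101 = 132/101
  3 + 101/132 = 497/132
  22 + 132/497 = 11066/497

11066/497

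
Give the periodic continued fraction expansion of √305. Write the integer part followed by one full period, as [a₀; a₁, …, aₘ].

[17; 2, 6, 2, 34]

a₀ = ⌊√305⌋ = 17.
With m₀=0, d₀=1 and mₖ₊₁ = dₖaₖ − mₖ, dₖ₊₁ = (n − mₖ₊₁²)/dₖ, aₖ₊₁ = ⌊(a₀+mₖ₊₁)/dₖ₊₁⌋:
  k=1: m=17, d=16, a=2
  k=2: m=15, d=5, a=6
  k=3: m=15, d=16, a=2
  k=4: m=17, d=1, a=34
d=1 and a=2a₀=34 at k=4, so the next step gives (m, d) = (17, 16) again — its k=1 value — and the period has length 4.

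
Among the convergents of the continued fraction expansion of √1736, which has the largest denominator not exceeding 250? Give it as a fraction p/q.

10333/248

√1736 = [41; 1, 1, 1, 82, …] (period length 4).
Convergents:
  p_0/q_0 = 41/1
  p_1/q_1 = 42/1
  p_2/q_2 = 83/2
  p_3/q_3 = 125/3
  p_4/q_4 = 10333/248
  p_5/q_5 = 10458/251
q_4 = 248 ≤ 250 < 251 = q_5, so the answer is 10333/248.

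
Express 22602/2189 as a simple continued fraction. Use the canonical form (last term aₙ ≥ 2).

22602 = 10*2189 + 712
2189 = 3*712 + 53
712 = 13*53 + 23
53 = 2*23 + 7
23 = 3*7 + 2
7 = 3*2 + 1
2 = 2*1 + 0  (stop)
So 22602/2189 = [10; 3, 13, 2, 3, 3, 2].

[10; 3, 13, 2, 3, 3, 2]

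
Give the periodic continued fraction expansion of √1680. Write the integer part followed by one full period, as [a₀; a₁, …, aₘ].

a₀ = ⌊√1680⌋ = 40.
With m₀=0, d₀=1 and mₖ₊₁ = dₖaₖ − mₖ, dₖ₊₁ = (n − mₖ₊₁²)/dₖ, aₖ₊₁ = ⌊(a₀+mₖ₊₁)/dₖ₊₁⌋:
  k=1: m=40, d=80, a=1
  k=2: m=40, d=1, a=80
d=1 and a=2a₀=80 at k=2, so the next step gives (m, d) = (40, 80) again — its k=1 value — and the period has length 2.

[40; 1, 80]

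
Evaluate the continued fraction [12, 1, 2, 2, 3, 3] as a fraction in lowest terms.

Fold from the inside: start with 3/1.
  3 + 1/3 = 10/3
  2 + 3/10 = 23/10
  2 + 10/23 = 56/23
  1 + 23/56 = 79/56
  12 + 56/79 = 1004/79

1004/79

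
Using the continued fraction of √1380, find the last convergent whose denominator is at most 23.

√1380 = [37; 6, 1, 2, 1, 6, 74, …] (period length 6).
Convergents:
  p_0/q_0 = 37/1
  p_1/q_1 = 223/6
  p_2/q_2 = 260/7
  p_3/q_3 = 743/20
  p_4/q_4 = 1003/27
q_3 = 20 ≤ 23 < 27 = q_4, so the answer is 743/20.

743/20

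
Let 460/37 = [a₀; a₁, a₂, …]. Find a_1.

2

460 = 12·37 + 16   →  a_0 = 12
37 = 2·16 + 5   →  a_1 = 2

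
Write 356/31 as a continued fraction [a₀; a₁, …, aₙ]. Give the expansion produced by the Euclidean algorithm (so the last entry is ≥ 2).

356 = 11×31 + 15
31 = 2×15 + 1
15 = 15×1 + 0  (stop)
So 356/31 = [11; 2, 15].

[11; 2, 15]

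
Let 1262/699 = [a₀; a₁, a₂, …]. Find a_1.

1

1262 = 1·699 + 563   →  a_0 = 1
699 = 1·563 + 136   →  a_1 = 1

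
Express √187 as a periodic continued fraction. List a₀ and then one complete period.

a₀ = ⌊√187⌋ = 13.
With m₀=0, d₀=1 and mₖ₊₁ = dₖaₖ − mₖ, dₖ₊₁ = (n − mₖ₊₁²)/dₖ, aₖ₊₁ = ⌊(a₀+mₖ₊₁)/dₖ₊₁⌋:
  k=1: m=13, d=18, a=1
  k=2: m=5, d=9, a=2
  k=3: m=13, d=2, a=13
  k=4: m=13, d=9, a=2
  k=5: m=5, d=18, a=1
  k=6: m=13, d=1, a=26
d=1 and a=2a₀=26 at k=6, so the next step gives (m, d) = (13, 18) again — its k=1 value — and the period has length 6.

[13; 1, 2, 13, 2, 1, 26]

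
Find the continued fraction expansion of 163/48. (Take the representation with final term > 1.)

163 = 3*48 + 19
48 = 2*19 + 10
19 = 1*10 + 9
10 = 1*9 + 1
9 = 9*1 + 0  (stop)
So 163/48 = [3; 2, 1, 1, 9].

[3; 2, 1, 1, 9]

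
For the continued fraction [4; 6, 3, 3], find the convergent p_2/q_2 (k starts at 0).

79/19

Using pₖ = aₖpₖ₋₁ + pₖ₋₂, qₖ = aₖqₖ₋₁ + qₖ₋₂ (with p₋₁=1, p₋₂=0, q₋₁=0, q₋₂=1):
  k=0: a=4, p=4, q=1
  k=1: a=6, p=25, q=6
  k=2: a=3, p=79, q=19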